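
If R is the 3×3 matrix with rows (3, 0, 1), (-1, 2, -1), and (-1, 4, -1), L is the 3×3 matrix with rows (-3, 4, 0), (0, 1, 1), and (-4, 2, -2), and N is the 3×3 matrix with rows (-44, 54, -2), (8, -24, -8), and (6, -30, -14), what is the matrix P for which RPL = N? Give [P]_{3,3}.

-4

Isolating P: multiply by R⁻¹ from the left and L⁻¹ from the right, so P = R⁻¹NL⁻¹.
det R = 4, so R⁻¹ = [[1/2, 1, -1/2], [0, -1/2, 1/2], [-1/2, -3, 3/2]].
det L = -4, so L⁻¹ = [[1, -2, -1], [1, -3/2, -3/4], [-1, 5/2, 3/4]].
R⁻¹N = [[-17, 18, -2], [-1, -3, -3], [7, 0, 4]].
P = (R⁻¹N)L⁻¹ = [[3, 2, 2], [-1, -1, 1], [3, -4, -4]].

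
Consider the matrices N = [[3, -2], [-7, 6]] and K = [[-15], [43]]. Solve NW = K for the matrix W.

W = [[-1], [6]]

Since N multiplies W on the left, W = N⁻¹K.
det N = 4, so N⁻¹ = [[3/2, 1/2], [7/4, 3/4]].
W = N⁻¹K = [[3/2, 1/2], [7/4, 3/4]] · [[-15], [43]] = [[-1], [6]].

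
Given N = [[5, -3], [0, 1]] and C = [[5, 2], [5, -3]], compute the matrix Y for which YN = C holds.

Y = [[1, 5], [1, 0]]

N is on the right of Y, so right-multiply by N⁻¹: Y = CN⁻¹.
N has determinant 5; N⁻¹ = [[1/5, 3/5], [0, 1]].
Y = CN⁻¹ = [[5, 2], [5, -3]] · [[1/5, 3/5], [0, 1]] = [[1, 5], [1, 0]].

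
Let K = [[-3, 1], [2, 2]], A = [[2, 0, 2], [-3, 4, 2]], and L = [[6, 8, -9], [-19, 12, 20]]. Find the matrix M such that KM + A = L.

M = [[-3, -1, 5], [-5, 5, 4]]

KM = L − A = [[4, 8, -11], [-16, 8, 18]].
Since K multiplies M on the left, M = K⁻¹(L − A).
det K = -8, so K⁻¹ = [[-1/4, 1/8], [1/4, 3/8]].
M = K⁻¹(L − A) = [[-3, -1, 5], [-5, 5, 4]].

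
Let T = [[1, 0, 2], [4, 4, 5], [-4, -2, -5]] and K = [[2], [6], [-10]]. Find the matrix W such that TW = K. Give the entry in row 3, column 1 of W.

-2

T is on the left of W, so left-multiply by T⁻¹: W = T⁻¹K.
det T = 6, so T⁻¹ = [[-5/3, -2/3, -4/3], [0, 1/2, 1/2], [4/3, 1/3, 2/3]].
W = T⁻¹K = [[-5/3, -2/3, -4/3], [0, 1/2, 1/2], [4/3, 1/3, 2/3]] · [[2], [6], [-10]] = [[6], [-2], [-2]].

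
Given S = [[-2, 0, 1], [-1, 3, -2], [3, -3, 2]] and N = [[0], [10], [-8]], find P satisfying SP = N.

P = [[1], [5], [2]]

S is on the left of P, so left-multiply by S⁻¹: P = S⁻¹N.
S has determinant -6; S⁻¹ = [[0, 1/2, 1/2], [2/3, 7/6, 5/6], [1, 1, 1]].
P = S⁻¹N = [[0, 1/2, 1/2], [2/3, 7/6, 5/6], [1, 1, 1]] · [[0], [10], [-8]] = [[1], [5], [2]].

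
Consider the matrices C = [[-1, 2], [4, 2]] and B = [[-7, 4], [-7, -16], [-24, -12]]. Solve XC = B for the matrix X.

Since C sits to the right of X, X = BC⁻¹.
det C = -10, so C⁻¹ = [[-1/5, 1/5], [2/5, 1/10]].
X = BC⁻¹ = [[-7, 4], [-7, -16], [-24, -12]] · [[-1/5, 1/5], [2/5, 1/10]] = [[3, -1], [-5, -3], [0, -6]].

X = [[3, -1], [-5, -3], [0, -6]]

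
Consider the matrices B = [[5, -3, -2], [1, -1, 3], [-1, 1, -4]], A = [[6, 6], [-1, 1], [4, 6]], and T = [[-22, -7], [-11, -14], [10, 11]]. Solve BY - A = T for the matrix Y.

Y = [[-1, -3], [5, -2], [-2, -4]]

BY = T + A = [[-16, -1], [-12, -13], [14, 17]].
B is on the left of Y, so left-multiply by B⁻¹: Y = B⁻¹(T + A).
det B = 2; the adjugate gives B⁻¹ = [[1/2, -7, -11/2], [1/2, -11, -17/2], [0, -1, -1]].
Y = B⁻¹(T + A) = [[-1, -3], [5, -2], [-2, -4]].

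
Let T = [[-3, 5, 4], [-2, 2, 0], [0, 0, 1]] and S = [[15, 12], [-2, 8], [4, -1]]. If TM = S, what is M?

Since T multiplies M on the left, M = T⁻¹S.
T has determinant 4; T⁻¹ = [[1/2, -5/4, -2], [1/2, -3/4, -2], [0, 0, 1]].
M = T⁻¹S = [[1/2, -5/4, -2], [1/2, -3/4, -2], [0, 0, 1]] · [[15, 12], [-2, 8], [4, -1]] = [[2, -2], [1, 2], [4, -1]].

M = [[2, -2], [1, 2], [4, -1]]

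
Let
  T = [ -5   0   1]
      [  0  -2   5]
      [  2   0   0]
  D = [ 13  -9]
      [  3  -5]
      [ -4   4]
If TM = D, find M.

M = [[-2, 2], [6, 5], [3, 1]]

Since T multiplies M on the left, M = T⁻¹D.
det T = 4, so T⁻¹ = [[0, 0, 1/2], [5/2, -1/2, 25/4], [1, 0, 5/2]].
M = T⁻¹D = [[0, 0, 1/2], [5/2, -1/2, 25/4], [1, 0, 5/2]] · [[13, -9], [3, -5], [-4, 4]] = [[-2, 2], [6, 5], [3, 1]].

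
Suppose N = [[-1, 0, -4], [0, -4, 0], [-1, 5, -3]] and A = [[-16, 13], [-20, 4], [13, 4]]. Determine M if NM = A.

Since N multiplies M on the left, M = N⁻¹A.
det N = 4, so N⁻¹ = [[3, -5, -4], [0, -1/4, 0], [-1, 5/4, 1]].
M = N⁻¹A = [[3, -5, -4], [0, -1/4, 0], [-1, 5/4, 1]] · [[-16, 13], [-20, 4], [13, 4]] = [[0, 3], [5, -1], [4, -4]].

M = [[0, 3], [5, -1], [4, -4]]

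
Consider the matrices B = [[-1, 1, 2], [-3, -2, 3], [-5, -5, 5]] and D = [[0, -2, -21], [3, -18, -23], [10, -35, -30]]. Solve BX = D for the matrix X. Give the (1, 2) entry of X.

B is on the left of X, so left-multiply by B⁻¹: X = B⁻¹D.
B has determinant 5; B⁻¹ = [[1, -3, 7/5], [0, 1, -3/5], [1, -2, 1]].
X = B⁻¹D = [[1, -3, 7/5], [0, 1, -3/5], [1, -2, 1]] · [[0, -2, -21], [3, -18, -23], [10, -35, -30]] = [[5, 3, 6], [-3, 3, -5], [4, -1, -5]].

3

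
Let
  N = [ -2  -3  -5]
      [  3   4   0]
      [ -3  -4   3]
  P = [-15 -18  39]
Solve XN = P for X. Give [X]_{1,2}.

Since N sits to the right of X, X = PN⁻¹.
det N = 3, so N⁻¹ = [[4, 29/3, 20/3], [-3, -7, -5], [0, 1/3, 1/3]].
X = PN⁻¹ = [[-15, -18, 39]] · [[4, 29/3, 20/3], [-3, -7, -5], [0, 1/3, 1/3]] = [[-6, -6, 3]].

-6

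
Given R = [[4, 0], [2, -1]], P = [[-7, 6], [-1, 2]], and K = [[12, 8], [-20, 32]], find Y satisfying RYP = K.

Y = [[-1, 4], [-3, -5]]

Left-multiply by R⁻¹ and right-multiply by P⁻¹: Y = R⁻¹KP⁻¹.
det R = -4; the adjugate gives R⁻¹ = [[1/4, 0], [1/2, -1]].
det P = -8, so P⁻¹ = [[-1/4, 3/4], [-1/8, 7/8]].
R⁻¹K = [[3, 2], [26, -28]].
Y = (R⁻¹K)P⁻¹ = [[-1, 4], [-3, -5]].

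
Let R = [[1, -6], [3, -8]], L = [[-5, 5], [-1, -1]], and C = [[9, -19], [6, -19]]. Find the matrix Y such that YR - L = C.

YR = C + L = [[4, -14], [5, -20]].
Right-multiplying both sides by R⁻¹ gives Y = (C + L)R⁻¹.
det R = 10; the adjugate gives R⁻¹ = [[-4/5, 3/5], [-3/10, 1/10]].
Y = (C + L)R⁻¹ = [[1, 1], [2, 1]].

Y = [[1, 1], [2, 1]]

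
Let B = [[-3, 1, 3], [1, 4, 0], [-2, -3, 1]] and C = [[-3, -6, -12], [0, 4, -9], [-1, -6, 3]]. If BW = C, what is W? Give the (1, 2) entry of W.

4

Left-multiplying both sides by B⁻¹ gives W = B⁻¹C.
B has determinant 2; B⁻¹ = [[2, -5, -6], [-1/2, 3/2, 3/2], [5/2, -11/2, -13/2]].
W = B⁻¹C = [[2, -5, -6], [-1/2, 3/2, 3/2], [5/2, -11/2, -13/2]] · [[-3, -6, -12], [0, 4, -9], [-1, -6, 3]] = [[0, 4, 3], [0, 0, -3], [-1, 2, 0]].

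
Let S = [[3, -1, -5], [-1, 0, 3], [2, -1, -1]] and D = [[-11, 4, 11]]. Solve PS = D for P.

Right-multiplying both sides by S⁻¹ gives P = DS⁻¹.
S has determinant -1; S⁻¹ = [[-3, -4, 3], [-5, -7, 4], [-1, -1, 1]].
P = DS⁻¹ = [[-11, 4, 11]] · [[-3, -4, 3], [-5, -7, 4], [-1, -1, 1]] = [[2, 5, -6]].

P = [[2, 5, -6]]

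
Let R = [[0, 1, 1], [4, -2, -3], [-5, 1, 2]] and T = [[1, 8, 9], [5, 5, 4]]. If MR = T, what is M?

M = [[1, -6, -5], [6, 0, -1]]

Since R sits to the right of M, M = TR⁻¹.
det R = 1; the adjugate gives R⁻¹ = [[-1, -1, -1], [7, 5, 4], [-6, -5, -4]].
M = TR⁻¹ = [[1, 8, 9], [5, 5, 4]] · [[-1, -1, -1], [7, 5, 4], [-6, -5, -4]] = [[1, -6, -5], [6, 0, -1]].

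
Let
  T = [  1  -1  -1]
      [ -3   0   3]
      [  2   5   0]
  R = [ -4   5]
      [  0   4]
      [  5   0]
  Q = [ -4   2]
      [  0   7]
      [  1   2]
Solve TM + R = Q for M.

M = [[-2, -4], [0, 2], [-2, -3]]

TM = Q − R = [[0, -3], [0, 3], [-4, 2]].
T is on the left of M, so left-multiply by T⁻¹: M = T⁻¹(Q − R).
det T = -6; the adjugate gives T⁻¹ = [[5/2, 5/6, 1/2], [-1, -1/3, 0], [5/2, 7/6, 1/2]].
M = T⁻¹(Q − R) = [[-2, -4], [0, 2], [-2, -3]].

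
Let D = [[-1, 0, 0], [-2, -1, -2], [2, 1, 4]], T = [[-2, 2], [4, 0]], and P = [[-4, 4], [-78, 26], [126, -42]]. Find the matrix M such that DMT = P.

M = D⁻¹PT⁻¹ (apply D⁻¹ on the left and T⁻¹ on the right).
det D = 2; the adjugate gives D⁻¹ = [[-1, 0, 0], [2, -2, -1], [0, 1/2, 1/2]].
det T = -8; the adjugate gives T⁻¹ = [[0, 1/4], [1/2, 1/4]].
D⁻¹P = [[4, -4], [22, -2], [24, -8]].
M = (D⁻¹P)T⁻¹ = [[-2, 0], [-1, 5], [-4, 4]].

M = [[-2, 0], [-1, 5], [-4, 4]]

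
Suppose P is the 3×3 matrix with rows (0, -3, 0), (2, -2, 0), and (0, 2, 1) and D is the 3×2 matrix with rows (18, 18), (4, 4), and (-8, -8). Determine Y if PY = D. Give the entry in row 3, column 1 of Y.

P is on the left of Y, so left-multiply by P⁻¹: Y = P⁻¹D.
P has determinant 6; P⁻¹ = [[-1/3, 1/2, 0], [-1/3, 0, 0], [2/3, 0, 1]].
Y = P⁻¹D = [[-1/3, 1/2, 0], [-1/3, 0, 0], [2/3, 0, 1]] · [[18, 18], [4, 4], [-8, -8]] = [[-4, -4], [-6, -6], [4, 4]].

4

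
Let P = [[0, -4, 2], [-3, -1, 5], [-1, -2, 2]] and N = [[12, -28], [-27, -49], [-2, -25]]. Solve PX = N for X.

X = [[4, 5], [-5, 4], [-4, -6]]

Since P multiplies X on the left, X = P⁻¹N.
det P = 6, so P⁻¹ = [[4/3, 2/3, -3], [1/6, 1/3, -1], [5/6, 2/3, -2]].
X = P⁻¹N = [[4/3, 2/3, -3], [1/6, 1/3, -1], [5/6, 2/3, -2]] · [[12, -28], [-27, -49], [-2, -25]] = [[4, 5], [-5, 4], [-4, -6]].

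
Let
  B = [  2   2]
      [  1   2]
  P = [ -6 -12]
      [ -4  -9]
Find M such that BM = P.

B is on the left of M, so left-multiply by B⁻¹: M = B⁻¹P.
det B = 2, so B⁻¹ = [[1, -1], [-1/2, 1]].
M = B⁻¹P = [[1, -1], [-1/2, 1]] · [[-6, -12], [-4, -9]] = [[-2, -3], [-1, -3]].

M = [[-2, -3], [-1, -3]]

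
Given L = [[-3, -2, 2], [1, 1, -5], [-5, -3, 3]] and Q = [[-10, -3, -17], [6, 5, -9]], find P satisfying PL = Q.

P = [[-5, 5, 6], [-5, 1, 2]]

Since L sits to the right of P, P = QL⁻¹.
det L = -4, so L⁻¹ = [[3, 0, -2], [-11/2, -1/4, 13/4], [-1/2, -1/4, 1/4]].
P = QL⁻¹ = [[-10, -3, -17], [6, 5, -9]] · [[3, 0, -2], [-11/2, -1/4, 13/4], [-1/2, -1/4, 1/4]] = [[-5, 5, 6], [-5, 1, 2]].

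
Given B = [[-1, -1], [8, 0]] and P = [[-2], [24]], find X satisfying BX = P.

X = [[3], [-1]]

Since B multiplies X on the left, X = B⁻¹P.
det B = 8, so B⁻¹ = [[0, 1/8], [-1, -1/8]].
X = B⁻¹P = [[0, 1/8], [-1, -1/8]] · [[-2], [24]] = [[3], [-1]].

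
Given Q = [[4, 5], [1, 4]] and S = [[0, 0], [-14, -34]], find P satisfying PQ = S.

Since Q sits to the right of P, P = SQ⁻¹.
Q has determinant 11; Q⁻¹ = [[4/11, -5/11], [-1/11, 4/11]].
P = SQ⁻¹ = [[0, 0], [-14, -34]] · [[4/11, -5/11], [-1/11, 4/11]] = [[0, 0], [-2, -6]].

P = [[0, 0], [-2, -6]]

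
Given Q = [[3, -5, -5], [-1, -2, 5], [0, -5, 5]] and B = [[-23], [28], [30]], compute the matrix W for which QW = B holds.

Q is on the left of W, so left-multiply by Q⁻¹: W = Q⁻¹B.
det Q = -5; the adjugate gives Q⁻¹ = [[-3, -10, 7], [-1, -3, 2], [-1, -3, 11/5]].
W = Q⁻¹B = [[-3, -10, 7], [-1, -3, 2], [-1, -3, 11/5]] · [[-23], [28], [30]] = [[-1], [-1], [5]].

W = [[-1], [-1], [5]]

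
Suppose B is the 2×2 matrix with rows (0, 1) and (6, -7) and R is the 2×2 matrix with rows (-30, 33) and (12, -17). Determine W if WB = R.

B is on the right of W, so right-multiply by B⁻¹: W = RB⁻¹.
det B = -6; the adjugate gives B⁻¹ = [[7/6, 1/6], [1, 0]].
W = RB⁻¹ = [[-30, 33], [12, -17]] · [[7/6, 1/6], [1, 0]] = [[-2, -5], [-3, 2]].

W = [[-2, -5], [-3, 2]]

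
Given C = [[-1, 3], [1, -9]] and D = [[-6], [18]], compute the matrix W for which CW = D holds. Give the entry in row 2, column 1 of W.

Since C multiplies W on the left, W = C⁻¹D.
C has determinant 6; C⁻¹ = [[-3/2, -1/2], [-1/6, -1/6]].
W = C⁻¹D = [[-3/2, -1/2], [-1/6, -1/6]] · [[-6], [18]] = [[0], [-2]].

-2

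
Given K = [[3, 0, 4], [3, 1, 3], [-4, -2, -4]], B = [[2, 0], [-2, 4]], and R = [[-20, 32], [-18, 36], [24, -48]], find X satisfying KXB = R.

X = K⁻¹RB⁻¹ (apply K⁻¹ on the left and B⁻¹ on the right).
K has determinant -2; K⁻¹ = [[-1, 4, 2], [0, -2, -3/2], [1, -3, -3/2]].
det B = 8, so B⁻¹ = [[1/2, 0], [1/4, 1/4]].
K⁻¹R = [[-4, 16], [0, 0], [-2, -4]].
X = (K⁻¹R)B⁻¹ = [[2, 4], [0, 0], [-2, -1]].

X = [[2, 4], [0, 0], [-2, -1]]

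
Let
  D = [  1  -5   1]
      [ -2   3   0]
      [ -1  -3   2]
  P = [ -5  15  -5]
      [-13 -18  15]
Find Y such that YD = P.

Right-multiplying both sides by D⁻¹ gives Y = PD⁻¹.
det D = -5; the adjugate gives D⁻¹ = [[-6/5, -7/5, 3/5], [-4/5, -3/5, 2/5], [-9/5, -8/5, 7/5]].
Y = PD⁻¹ = [[-5, 15, -5], [-13, -18, 15]] · [[-6/5, -7/5, 3/5], [-4/5, -3/5, 2/5], [-9/5, -8/5, 7/5]] = [[3, 6, -4], [3, 5, 6]].

Y = [[3, 6, -4], [3, 5, 6]]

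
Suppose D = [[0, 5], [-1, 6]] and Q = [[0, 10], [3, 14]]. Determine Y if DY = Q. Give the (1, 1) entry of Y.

Since D multiplies Y on the left, Y = D⁻¹Q.
det D = 5; the adjugate gives D⁻¹ = [[6/5, -1], [1/5, 0]].
Y = D⁻¹Q = [[6/5, -1], [1/5, 0]] · [[0, 10], [3, 14]] = [[-3, -2], [0, 2]].

-3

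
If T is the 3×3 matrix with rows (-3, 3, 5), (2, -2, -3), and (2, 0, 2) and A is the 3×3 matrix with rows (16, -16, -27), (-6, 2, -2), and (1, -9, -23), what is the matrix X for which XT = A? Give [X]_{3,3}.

Right-multiplying both sides by T⁻¹ gives X = AT⁻¹.
det T = 2, so T⁻¹ = [[-2, -3, 1/2], [-5, -8, 1/2], [2, 3, 0]].
X = AT⁻¹ = [[16, -16, -27], [-6, 2, -2], [1, -9, -23]] · [[-2, -3, 1/2], [-5, -8, 1/2], [2, 3, 0]] = [[-6, -1, 0], [-2, -4, -2], [-3, 0, -4]].

-4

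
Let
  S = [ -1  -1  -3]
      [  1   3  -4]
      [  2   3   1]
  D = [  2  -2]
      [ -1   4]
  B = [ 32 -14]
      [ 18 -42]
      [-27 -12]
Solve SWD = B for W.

Isolating W: multiply by S⁻¹ from the left and D⁻¹ from the right, so W = S⁻¹BD⁻¹.
det S = 3; the adjugate gives S⁻¹ = [[5, -8/3, 13/3], [-3, 5/3, -7/3], [-1, 1/3, -2/3]].
D has determinant 6; D⁻¹ = [[2/3, 1/3], [1/6, 1/3]].
S⁻¹B = [[-5, -10], [-3, 0], [-8, 8]].
W = (S⁻¹B)D⁻¹ = [[-5, -5], [-2, -1], [-4, 0]].

W = [[-5, -5], [-2, -1], [-4, 0]]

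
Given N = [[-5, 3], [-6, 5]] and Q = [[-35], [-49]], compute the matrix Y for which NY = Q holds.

Since N multiplies Y on the left, Y = N⁻¹Q.
det N = -7, so N⁻¹ = [[-5/7, 3/7], [-6/7, 5/7]].
Y = N⁻¹Q = [[-5/7, 3/7], [-6/7, 5/7]] · [[-35], [-49]] = [[4], [-5]].

Y = [[4], [-5]]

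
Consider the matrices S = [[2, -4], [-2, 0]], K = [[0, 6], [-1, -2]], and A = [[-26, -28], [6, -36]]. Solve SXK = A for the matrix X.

X = S⁻¹AK⁻¹ (apply S⁻¹ on the left and K⁻¹ on the right).
S has determinant -8; S⁻¹ = [[0, -1/2], [-1/4, -1/4]].
det K = 6; the adjugate gives K⁻¹ = [[-1/3, -1], [1/6, 0]].
S⁻¹A = [[-3, 18], [5, 16]].
X = (S⁻¹A)K⁻¹ = [[4, 3], [1, -5]].

X = [[4, 3], [1, -5]]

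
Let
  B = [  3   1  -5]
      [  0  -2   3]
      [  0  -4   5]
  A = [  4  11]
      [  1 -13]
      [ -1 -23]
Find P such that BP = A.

P = [[5, -2], [4, 2], [3, -3]]

Since B multiplies P on the left, P = B⁻¹A.
det B = 6, so B⁻¹ = [[1/3, 5/2, -7/6], [0, 5/2, -3/2], [0, 2, -1]].
P = B⁻¹A = [[1/3, 5/2, -7/6], [0, 5/2, -3/2], [0, 2, -1]] · [[4, 11], [1, -13], [-1, -23]] = [[5, -2], [4, 2], [3, -3]].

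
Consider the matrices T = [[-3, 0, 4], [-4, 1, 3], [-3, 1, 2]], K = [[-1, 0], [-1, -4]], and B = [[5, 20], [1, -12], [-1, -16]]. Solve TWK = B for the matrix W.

Left-multiply by T⁻¹ and right-multiply by K⁻¹: W = T⁻¹BK⁻¹.
T has determinant -1; T⁻¹ = [[1, -4, 4], [1, -6, 7], [1, -3, 3]].
K has determinant 4; K⁻¹ = [[-1, 0], [1/4, -1/4]].
T⁻¹B = [[-3, 4], [-8, -20], [-1, 8]].
W = (T⁻¹B)K⁻¹ = [[4, -1], [3, 5], [3, -2]].

W = [[4, -1], [3, 5], [3, -2]]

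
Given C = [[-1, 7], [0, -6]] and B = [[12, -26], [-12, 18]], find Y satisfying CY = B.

Y = [[2, 5], [2, -3]]

C is on the left of Y, so left-multiply by C⁻¹: Y = C⁻¹B.
det C = 6, so C⁻¹ = [[-1, -7/6], [0, -1/6]].
Y = C⁻¹B = [[-1, -7/6], [0, -1/6]] · [[12, -26], [-12, 18]] = [[2, 5], [2, -3]].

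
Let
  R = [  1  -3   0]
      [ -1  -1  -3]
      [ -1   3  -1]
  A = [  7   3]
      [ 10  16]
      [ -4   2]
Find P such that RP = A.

P = [[1, 0], [-2, -1], [-3, -5]]

Since R multiplies P on the left, P = R⁻¹A.
det R = 4; the adjugate gives R⁻¹ = [[5/2, -3/4, 9/4], [1/2, -1/4, 3/4], [-1, 0, -1]].
P = R⁻¹A = [[5/2, -3/4, 9/4], [1/2, -1/4, 3/4], [-1, 0, -1]] · [[7, 3], [10, 16], [-4, 2]] = [[1, 0], [-2, -1], [-3, -5]].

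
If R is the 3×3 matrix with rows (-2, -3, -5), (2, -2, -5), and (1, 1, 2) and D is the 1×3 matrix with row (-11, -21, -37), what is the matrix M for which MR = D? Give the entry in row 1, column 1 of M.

6

Right-multiplying both sides by R⁻¹ gives M = DR⁻¹.
R has determinant 5; R⁻¹ = [[1/5, 1/5, 1], [-9/5, 1/5, -4], [4/5, -1/5, 2]].
M = DR⁻¹ = [[-11, -21, -37]] · [[1/5, 1/5, 1], [-9/5, 1/5, -4], [4/5, -1/5, 2]] = [[6, 1, -1]].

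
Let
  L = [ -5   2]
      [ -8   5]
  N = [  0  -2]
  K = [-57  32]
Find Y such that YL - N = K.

YL = K + N = [[-57, 30]].
Since L sits to the right of Y, Y = (K + N)L⁻¹.
det L = -9; the adjugate gives L⁻¹ = [[-5/9, 2/9], [-8/9, 5/9]].
Y = (K + N)L⁻¹ = [[5, 4]].

Y = [[5, 4]]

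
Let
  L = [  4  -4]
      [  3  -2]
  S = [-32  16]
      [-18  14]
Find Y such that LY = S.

Y = [[-2, 6], [6, 2]]

Since L multiplies Y on the left, Y = L⁻¹S.
det L = 4, so L⁻¹ = [[-1/2, 1], [-3/4, 1]].
Y = L⁻¹S = [[-1/2, 1], [-3/4, 1]] · [[-32, 16], [-18, 14]] = [[-2, 6], [6, 2]].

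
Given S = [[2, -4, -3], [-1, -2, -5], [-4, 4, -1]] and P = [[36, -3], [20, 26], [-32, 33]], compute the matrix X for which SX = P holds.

X = [[6, -5], [-3, 2], [-4, -5]]

S is on the left of X, so left-multiply by S⁻¹: X = S⁻¹P.
det S = 4, so S⁻¹ = [[11/2, -4, 7/2], [19/4, -7/2, 13/4], [-3, 2, -2]].
X = S⁻¹P = [[11/2, -4, 7/2], [19/4, -7/2, 13/4], [-3, 2, -2]] · [[36, -3], [20, 26], [-32, 33]] = [[6, -5], [-3, 2], [-4, -5]].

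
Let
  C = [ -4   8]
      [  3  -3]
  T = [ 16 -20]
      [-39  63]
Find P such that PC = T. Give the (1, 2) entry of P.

Since C sits to the right of P, P = TC⁻¹.
det C = -12; the adjugate gives C⁻¹ = [[1/4, 2/3], [1/4, 1/3]].
P = TC⁻¹ = [[16, -20], [-39, 63]] · [[1/4, 2/3], [1/4, 1/3]] = [[-1, 4], [6, -5]].

4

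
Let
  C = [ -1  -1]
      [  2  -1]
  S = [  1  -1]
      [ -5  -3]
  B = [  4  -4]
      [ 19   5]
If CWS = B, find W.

Isolating W: multiply by C⁻¹ from the left and S⁻¹ from the right, so W = C⁻¹BS⁻¹.
det C = 3, so C⁻¹ = [[-1/3, 1/3], [-2/3, -1/3]].
det S = -8; the adjugate gives S⁻¹ = [[3/8, -1/8], [-5/8, -1/8]].
C⁻¹B = [[5, 3], [-9, 1]].
W = (C⁻¹B)S⁻¹ = [[0, -1], [-4, 1]].

W = [[0, -1], [-4, 1]]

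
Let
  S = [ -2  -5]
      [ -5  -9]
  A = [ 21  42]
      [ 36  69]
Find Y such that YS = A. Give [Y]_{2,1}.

-3

S is on the right of Y, so right-multiply by S⁻¹: Y = AS⁻¹.
det S = -7; the adjugate gives S⁻¹ = [[9/7, -5/7], [-5/7, 2/7]].
Y = AS⁻¹ = [[21, 42], [36, 69]] · [[9/7, -5/7], [-5/7, 2/7]] = [[-3, -3], [-3, -6]].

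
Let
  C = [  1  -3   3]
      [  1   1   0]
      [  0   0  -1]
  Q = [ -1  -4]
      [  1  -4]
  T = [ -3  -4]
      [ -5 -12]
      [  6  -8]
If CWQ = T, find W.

W = [[2, 2], [2, -3], [2, -4]]

W = C⁻¹TQ⁻¹ (apply C⁻¹ on the left and Q⁻¹ on the right).
C has determinant -4; C⁻¹ = [[1/4, 3/4, 3/4], [-1/4, 1/4, -3/4], [0, 0, -1]].
det Q = 8, so Q⁻¹ = [[-1/2, 1/2], [-1/8, -1/8]].
C⁻¹T = [[0, -16], [-5, 4], [-6, 8]].
W = (C⁻¹T)Q⁻¹ = [[2, 2], [2, -3], [2, -4]].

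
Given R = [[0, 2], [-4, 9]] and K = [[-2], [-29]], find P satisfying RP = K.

P = [[5], [-1]]

R is on the left of P, so left-multiply by R⁻¹: P = R⁻¹K.
det R = 8; the adjugate gives R⁻¹ = [[9/8, -1/4], [1/2, 0]].
P = R⁻¹K = [[9/8, -1/4], [1/2, 0]] · [[-2], [-29]] = [[5], [-1]].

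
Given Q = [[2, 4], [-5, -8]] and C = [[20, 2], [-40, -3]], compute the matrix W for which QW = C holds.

Q is on the left of W, so left-multiply by Q⁻¹: W = Q⁻¹C.
Q has determinant 4; Q⁻¹ = [[-2, -1], [5/4, 1/2]].
W = Q⁻¹C = [[-2, -1], [5/4, 1/2]] · [[20, 2], [-40, -3]] = [[0, -1], [5, 1]].

W = [[0, -1], [5, 1]]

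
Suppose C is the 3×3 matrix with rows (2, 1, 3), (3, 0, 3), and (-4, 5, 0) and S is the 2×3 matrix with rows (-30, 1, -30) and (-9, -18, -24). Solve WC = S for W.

C is on the right of W, so right-multiply by C⁻¹: W = SC⁻¹.
det C = 3, so C⁻¹ = [[-5, 5, 1], [-4, 4, 1], [5, -14/3, -1]].
W = SC⁻¹ = [[-30, 1, -30], [-9, -18, -24]] · [[-5, 5, 1], [-4, 4, 1], [5, -14/3, -1]] = [[-4, -6, 1], [-3, -5, -3]].

W = [[-4, -6, 1], [-3, -5, -3]]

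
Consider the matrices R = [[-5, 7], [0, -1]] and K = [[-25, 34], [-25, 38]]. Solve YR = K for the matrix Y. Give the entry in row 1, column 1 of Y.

5

Right-multiplying both sides by R⁻¹ gives Y = KR⁻¹.
det R = 5, so R⁻¹ = [[-1/5, -7/5], [0, -1]].
Y = KR⁻¹ = [[-25, 34], [-25, 38]] · [[-1/5, -7/5], [0, -1]] = [[5, 1], [5, -3]].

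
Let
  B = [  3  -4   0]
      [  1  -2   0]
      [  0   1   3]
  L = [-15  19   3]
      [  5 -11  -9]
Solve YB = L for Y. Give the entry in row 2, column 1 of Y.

1

Right-multiplying both sides by B⁻¹ gives Y = LB⁻¹.
det B = -6, so B⁻¹ = [[1, -2, 0], [1/2, -3/2, 0], [-1/6, 1/2, 1/3]].
Y = LB⁻¹ = [[-15, 19, 3], [5, -11, -9]] · [[1, -2, 0], [1/2, -3/2, 0], [-1/6, 1/2, 1/3]] = [[-6, 3, 1], [1, 2, -3]].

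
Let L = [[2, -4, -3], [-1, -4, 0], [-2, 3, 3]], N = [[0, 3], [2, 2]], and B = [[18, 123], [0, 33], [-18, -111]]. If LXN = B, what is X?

X = L⁻¹BN⁻¹ (apply L⁻¹ on the left and N⁻¹ on the right).
L has determinant -3; L⁻¹ = [[4, -1, 4], [-1, 0, -1], [11/3, -2/3, 4]].
det N = -6, so N⁻¹ = [[-1/3, 1/2], [1/3, 0]].
L⁻¹B = [[0, 15], [0, -12], [-6, -15]].
X = (L⁻¹B)N⁻¹ = [[5, 0], [-4, 0], [-3, -3]].

X = [[5, 0], [-4, 0], [-3, -3]]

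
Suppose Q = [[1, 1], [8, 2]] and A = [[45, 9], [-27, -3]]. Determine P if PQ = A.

Q is on the right of P, so right-multiply by Q⁻¹: P = AQ⁻¹.
Q has determinant -6; Q⁻¹ = [[-1/3, 1/6], [4/3, -1/6]].
P = AQ⁻¹ = [[45, 9], [-27, -3]] · [[-1/3, 1/6], [4/3, -1/6]] = [[-3, 6], [5, -4]].

P = [[-3, 6], [5, -4]]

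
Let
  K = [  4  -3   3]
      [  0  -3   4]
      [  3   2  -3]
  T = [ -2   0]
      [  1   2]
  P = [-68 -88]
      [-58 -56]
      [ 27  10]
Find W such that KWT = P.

W = [[0, -5], [-1, 4], [3, -4]]

W = K⁻¹PT⁻¹ (apply K⁻¹ on the left and T⁻¹ on the right).
K has determinant -5; K⁻¹ = [[-1/5, 3/5, 3/5], [-12/5, 21/5, 16/5], [-9/5, 17/5, 12/5]].
det T = -4; the adjugate gives T⁻¹ = [[-1/2, 0], [1/4, 1/2]].
K⁻¹P = [[-5, -10], [6, 8], [-10, -8]].
W = (K⁻¹P)T⁻¹ = [[0, -5], [-1, 4], [3, -4]].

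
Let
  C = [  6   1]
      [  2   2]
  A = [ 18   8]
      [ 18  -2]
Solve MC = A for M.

M = [[2, 3], [4, -3]]

Right-multiplying both sides by C⁻¹ gives M = AC⁻¹.
C has determinant 10; C⁻¹ = [[1/5, -1/10], [-1/5, 3/5]].
M = AC⁻¹ = [[18, 8], [18, -2]] · [[1/5, -1/10], [-1/5, 3/5]] = [[2, 3], [4, -3]].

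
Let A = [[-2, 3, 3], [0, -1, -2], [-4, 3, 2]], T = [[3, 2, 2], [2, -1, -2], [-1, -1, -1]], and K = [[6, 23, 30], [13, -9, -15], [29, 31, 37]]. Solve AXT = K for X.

Isolating X: multiply by A⁻¹ from the left and T⁻¹ from the right, so X = A⁻¹KT⁻¹.
det A = 4; the adjugate gives A⁻¹ = [[1, 3/4, -3/4], [2, 2, -1], [-1, -3/2, 1/2]].
det T = -1; the adjugate gives T⁻¹ = [[1, 0, 2], [-4, 1, -10], [3, -1, 7]].
A⁻¹K = [[-6, -7, -9], [9, -3, -7], [-11, 6, 11]].
X = (A⁻¹K)T⁻¹ = [[-5, 2, -5], [0, 4, -1], [-2, -5, -5]].

X = [[-5, 2, -5], [0, 4, -1], [-2, -5, -5]]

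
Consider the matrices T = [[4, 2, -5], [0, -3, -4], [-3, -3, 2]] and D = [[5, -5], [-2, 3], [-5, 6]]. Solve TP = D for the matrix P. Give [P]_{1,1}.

T is on the left of P, so left-multiply by T⁻¹: P = T⁻¹D.
T has determinant -3; T⁻¹ = [[6, -11/3, 23/3], [-4, 7/3, -16/3], [3, -2, 4]].
P = T⁻¹D = [[6, -11/3, 23/3], [-4, 7/3, -16/3], [3, -2, 4]] · [[5, -5], [-2, 3], [-5, 6]] = [[-1, 5], [2, -5], [-1, 3]].

-1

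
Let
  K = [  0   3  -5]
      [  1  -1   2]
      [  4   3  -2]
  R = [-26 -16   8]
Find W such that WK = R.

W = [[0, -2, -6]]

K is on the right of W, so right-multiply by K⁻¹: W = RK⁻¹.
det K = -5, so K⁻¹ = [[4/5, 9/5, -1/5], [-2, -4, 1], [-7/5, -12/5, 3/5]].
W = RK⁻¹ = [[-26, -16, 8]] · [[4/5, 9/5, -1/5], [-2, -4, 1], [-7/5, -12/5, 3/5]] = [[0, -2, -6]].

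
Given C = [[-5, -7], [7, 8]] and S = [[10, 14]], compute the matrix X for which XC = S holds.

X = [[-2, 0]]

C is on the right of X, so right-multiply by C⁻¹: X = SC⁻¹.
C has determinant 9; C⁻¹ = [[8/9, 7/9], [-7/9, -5/9]].
X = SC⁻¹ = [[10, 14]] · [[8/9, 7/9], [-7/9, -5/9]] = [[-2, 0]].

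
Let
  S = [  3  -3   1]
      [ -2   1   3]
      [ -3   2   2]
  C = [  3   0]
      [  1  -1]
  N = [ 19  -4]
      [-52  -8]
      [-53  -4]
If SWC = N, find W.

W = S⁻¹NC⁻¹ (apply S⁻¹ on the left and C⁻¹ on the right).
det S = 2, so S⁻¹ = [[-2, 4, -5], [-5/2, 9/2, -11/2], [-1/2, 3/2, -3/2]].
C has determinant -3; C⁻¹ = [[1/3, 0], [1/3, -1]].
S⁻¹N = [[19, -4], [10, -4], [-8, -4]].
W = (S⁻¹N)C⁻¹ = [[5, 4], [2, 4], [-4, 4]].

W = [[5, 4], [2, 4], [-4, 4]]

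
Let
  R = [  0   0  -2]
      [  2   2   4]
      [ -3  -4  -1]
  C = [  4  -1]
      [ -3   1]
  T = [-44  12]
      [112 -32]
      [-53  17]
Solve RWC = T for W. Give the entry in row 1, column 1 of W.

2

W = R⁻¹TC⁻¹ (apply R⁻¹ on the left and C⁻¹ on the right).
R has determinant 4; R⁻¹ = [[7/2, 2, 1], [-5/2, -3/2, -1], [-1/2, 0, 0]].
det C = 1; the adjugate gives C⁻¹ = [[1, 1], [3, 4]].
R⁻¹T = [[17, -5], [-5, 1], [22, -6]].
W = (R⁻¹T)C⁻¹ = [[2, -3], [-2, -1], [4, -2]].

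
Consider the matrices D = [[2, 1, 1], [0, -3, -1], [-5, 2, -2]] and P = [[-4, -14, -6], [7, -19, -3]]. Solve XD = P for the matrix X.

X = [[-2, 4, 0], [1, 6, -1]]

Right-multiplying both sides by D⁻¹ gives X = PD⁻¹.
D has determinant 6; D⁻¹ = [[4/3, 2/3, 1/3], [5/6, 1/6, 1/3], [-5/2, -3/2, -1]].
X = PD⁻¹ = [[-4, -14, -6], [7, -19, -3]] · [[4/3, 2/3, 1/3], [5/6, 1/6, 1/3], [-5/2, -3/2, -1]] = [[-2, 4, 0], [1, 6, -1]].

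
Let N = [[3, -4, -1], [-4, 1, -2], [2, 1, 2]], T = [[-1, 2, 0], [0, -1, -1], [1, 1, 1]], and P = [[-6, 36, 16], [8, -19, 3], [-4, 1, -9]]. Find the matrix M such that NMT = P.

M = [[4, 0, 2], [1, 2, 1], [-2, 4, -2]]

Isolating M: multiply by N⁻¹ from the left and T⁻¹ from the right, so M = N⁻¹PT⁻¹.
det N = 2; the adjugate gives N⁻¹ = [[2, 7/2, 9/2], [2, 4, 5], [-3, -11/2, -13/2]].
det T = -2, so T⁻¹ = [[0, 1, 1], [1/2, 1/2, 1/2], [-1/2, -3/2, -1/2]].
N⁻¹P = [[-2, 10, 2], [0, 1, -1], [0, -10, -6]].
M = (N⁻¹P)T⁻¹ = [[4, 0, 2], [1, 2, 1], [-2, 4, -2]].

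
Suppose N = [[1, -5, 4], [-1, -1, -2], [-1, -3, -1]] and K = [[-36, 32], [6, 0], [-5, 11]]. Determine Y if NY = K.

Y = [[-4, 3], [4, -5], [-3, 1]]

Since N multiplies Y on the left, Y = N⁻¹K.
det N = -2; the adjugate gives N⁻¹ = [[5/2, 17/2, -7], [-1/2, -3/2, 1], [-1, -4, 3]].
Y = N⁻¹K = [[5/2, 17/2, -7], [-1/2, -3/2, 1], [-1, -4, 3]] · [[-36, 32], [6, 0], [-5, 11]] = [[-4, 3], [4, -5], [-3, 1]].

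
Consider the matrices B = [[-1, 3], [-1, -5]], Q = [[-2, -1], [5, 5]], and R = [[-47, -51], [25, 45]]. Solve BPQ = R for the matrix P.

P = B⁻¹RQ⁻¹ (apply B⁻¹ on the left and Q⁻¹ on the right).
det B = 8; the adjugate gives B⁻¹ = [[-5/8, -3/8], [1/8, -1/8]].
det Q = -5; the adjugate gives Q⁻¹ = [[-1, -1/5], [1, 2/5]].
B⁻¹R = [[20, 15], [-9, -12]].
P = (B⁻¹R)Q⁻¹ = [[-5, 2], [-3, -3]].

P = [[-5, 2], [-3, -3]]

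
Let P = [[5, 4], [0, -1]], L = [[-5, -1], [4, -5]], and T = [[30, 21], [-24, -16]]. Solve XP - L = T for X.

X = [[5, 0], [-4, 5]]

XP = T + L = [[25, 20], [-20, -21]].
P is on the right of X, so right-multiply by P⁻¹: X = (T + L)P⁻¹.
P has determinant -5; P⁻¹ = [[1/5, 4/5], [0, -1]].
X = (T + L)P⁻¹ = [[5, 0], [-4, 5]].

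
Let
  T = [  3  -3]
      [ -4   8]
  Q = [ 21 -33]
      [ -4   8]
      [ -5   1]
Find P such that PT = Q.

Since T sits to the right of P, P = QT⁻¹.
T has determinant 12; T⁻¹ = [[2/3, 1/4], [1/3, 1/4]].
P = QT⁻¹ = [[21, -33], [-4, 8], [-5, 1]] · [[2/3, 1/4], [1/3, 1/4]] = [[3, -3], [0, 1], [-3, -1]].

P = [[3, -3], [0, 1], [-3, -1]]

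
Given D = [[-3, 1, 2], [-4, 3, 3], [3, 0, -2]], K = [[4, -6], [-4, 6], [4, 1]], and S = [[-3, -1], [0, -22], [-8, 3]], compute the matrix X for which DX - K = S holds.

DX = S + K = [[1, -7], [-4, -16], [-4, 4]].
Since D multiplies X on the left, X = D⁻¹(S + K).
det D = 1; the adjugate gives D⁻¹ = [[-6, 2, -3], [1, 0, 1], [-9, 3, -5]].
X = D⁻¹(S + K) = [[-2, -2], [-3, -3], [-1, -5]].

X = [[-2, -2], [-3, -3], [-1, -5]]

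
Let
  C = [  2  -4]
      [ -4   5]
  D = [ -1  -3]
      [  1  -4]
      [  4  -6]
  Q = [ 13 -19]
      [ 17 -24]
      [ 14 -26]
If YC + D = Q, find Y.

Y = [[-1, -4], [0, -4], [5, 0]]

YC = Q − D = [[14, -16], [16, -20], [10, -20]].
Right-multiplying both sides by C⁻¹ gives Y = (Q − D)C⁻¹.
det C = -6, so C⁻¹ = [[-5/6, -2/3], [-2/3, -1/3]].
Y = (Q − D)C⁻¹ = [[-1, -4], [0, -4], [5, 0]].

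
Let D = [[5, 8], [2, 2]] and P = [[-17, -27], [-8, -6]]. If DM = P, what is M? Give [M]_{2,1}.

1

Left-multiplying both sides by D⁻¹ gives M = D⁻¹P.
D has determinant -6; D⁻¹ = [[-1/3, 4/3], [1/3, -5/6]].
M = D⁻¹P = [[-1/3, 4/3], [1/3, -5/6]] · [[-17, -27], [-8, -6]] = [[-5, 1], [1, -4]].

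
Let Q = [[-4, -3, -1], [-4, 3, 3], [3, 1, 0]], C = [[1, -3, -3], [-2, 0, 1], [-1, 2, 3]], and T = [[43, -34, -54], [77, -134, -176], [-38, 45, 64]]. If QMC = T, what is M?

M = Q⁻¹TC⁻¹ (apply Q⁻¹ on the left and C⁻¹ on the right).
det Q = -2, so Q⁻¹ = [[3/2, 1/2, 3], [-9/2, -3/2, -8], [13/2, 5/2, 12]].
C has determinant -5; C⁻¹ = [[2/5, -3/5, 3/5], [-1, 0, -1], [4/5, -1/5, 6/5]].
Q⁻¹T = [[-11, 17, 23], [-5, -6, -5], [16, -16, -23]].
M = (Q⁻¹T)C⁻¹ = [[-3, 2, 4], [0, 4, -3], [4, -5, -2]].

M = [[-3, 2, 4], [0, 4, -3], [4, -5, -2]]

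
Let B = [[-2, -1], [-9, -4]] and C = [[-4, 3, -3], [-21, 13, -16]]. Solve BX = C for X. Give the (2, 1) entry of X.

-6

Since B multiplies X on the left, X = B⁻¹C.
det B = -1; the adjugate gives B⁻¹ = [[4, -1], [-9, 2]].
X = B⁻¹C = [[4, -1], [-9, 2]] · [[-4, 3, -3], [-21, 13, -16]] = [[5, -1, 4], [-6, -1, -5]].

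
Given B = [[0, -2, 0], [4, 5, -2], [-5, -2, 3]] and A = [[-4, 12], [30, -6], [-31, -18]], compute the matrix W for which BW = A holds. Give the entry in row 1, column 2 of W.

Since B multiplies W on the left, W = B⁻¹A.
det B = 4, so B⁻¹ = [[11/4, 3/2, 1], [-1/2, 0, 0], [17/4, 5/2, 2]].
W = B⁻¹A = [[11/4, 3/2, 1], [-1/2, 0, 0], [17/4, 5/2, 2]] · [[-4, 12], [30, -6], [-31, -18]] = [[3, 6], [2, -6], [-4, 0]].

6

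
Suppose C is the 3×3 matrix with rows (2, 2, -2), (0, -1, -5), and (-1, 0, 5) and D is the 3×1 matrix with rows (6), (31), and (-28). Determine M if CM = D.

C is on the left of M, so left-multiply by C⁻¹: M = C⁻¹D.
det C = 2; the adjugate gives C⁻¹ = [[-5/2, -5, -6], [5/2, 4, 5], [-1/2, -1, -1]].
M = C⁻¹D = [[-5/2, -5, -6], [5/2, 4, 5], [-1/2, -1, -1]] · [[6], [31], [-28]] = [[-2], [-1], [-6]].

M = [[-2], [-1], [-6]]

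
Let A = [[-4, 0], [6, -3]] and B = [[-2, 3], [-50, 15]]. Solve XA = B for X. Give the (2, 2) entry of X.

Right-multiplying both sides by A⁻¹ gives X = BA⁻¹.
det A = 12; the adjugate gives A⁻¹ = [[-1/4, 0], [-1/2, -1/3]].
X = BA⁻¹ = [[-2, 3], [-50, 15]] · [[-1/4, 0], [-1/2, -1/3]] = [[-1, -1], [5, -5]].

-5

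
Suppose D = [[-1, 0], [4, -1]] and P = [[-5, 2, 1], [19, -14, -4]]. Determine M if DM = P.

Left-multiplying both sides by D⁻¹ gives M = D⁻¹P.
D has determinant 1; D⁻¹ = [[-1, 0], [-4, -1]].
M = D⁻¹P = [[-1, 0], [-4, -1]] · [[-5, 2, 1], [19, -14, -4]] = [[5, -2, -1], [1, 6, 0]].

M = [[5, -2, -1], [1, 6, 0]]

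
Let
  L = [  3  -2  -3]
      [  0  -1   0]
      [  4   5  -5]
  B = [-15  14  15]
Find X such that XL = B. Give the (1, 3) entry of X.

0

Right-multiplying both sides by L⁻¹ gives X = BL⁻¹.
det L = 3, so L⁻¹ = [[5/3, -25/3, -1], [0, -1, 0], [4/3, -23/3, -1]].
X = BL⁻¹ = [[-15, 14, 15]] · [[5/3, -25/3, -1], [0, -1, 0], [4/3, -23/3, -1]] = [[-5, -4, 0]].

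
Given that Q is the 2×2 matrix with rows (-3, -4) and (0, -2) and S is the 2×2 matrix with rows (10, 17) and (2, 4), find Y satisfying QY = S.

Y = [[-2, -3], [-1, -2]]

Since Q multiplies Y on the left, Y = Q⁻¹S.
Q has determinant 6; Q⁻¹ = [[-1/3, 2/3], [0, -1/2]].
Y = Q⁻¹S = [[-1/3, 2/3], [0, -1/2]] · [[10, 17], [2, 4]] = [[-2, -3], [-1, -2]].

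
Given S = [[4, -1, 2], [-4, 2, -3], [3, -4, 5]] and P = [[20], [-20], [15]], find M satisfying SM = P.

Left-multiplying both sides by S⁻¹ gives M = S⁻¹P.
S has determinant 1; S⁻¹ = [[-2, -3, -1], [11, 14, 4], [10, 13, 4]].
M = S⁻¹P = [[-2, -3, -1], [11, 14, 4], [10, 13, 4]] · [[20], [-20], [15]] = [[5], [0], [0]].

M = [[5], [0], [0]]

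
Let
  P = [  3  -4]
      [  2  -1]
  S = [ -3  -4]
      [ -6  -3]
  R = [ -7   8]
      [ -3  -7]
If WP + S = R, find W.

W = [[-4, 4], [1, 0]]

WP = R − S = [[-4, 12], [3, -4]].
Since P sits to the right of W, W = (R − S)P⁻¹.
det P = 5, so P⁻¹ = [[-1/5, 4/5], [-2/5, 3/5]].
W = (R − S)P⁻¹ = [[-4, 4], [1, 0]].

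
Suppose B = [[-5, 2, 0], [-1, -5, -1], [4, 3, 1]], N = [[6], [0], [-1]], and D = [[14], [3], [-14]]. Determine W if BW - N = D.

W = [[-4], [0], [1]]

BW = D + N = [[20], [3], [-15]].
Left-multiplying both sides by B⁻¹ gives W = B⁻¹(D + N).
det B = 4, so B⁻¹ = [[-1/2, -1/2, -1/2], [-3/4, -5/4, -5/4], [17/4, 23/4, 27/4]].
W = B⁻¹(D + N) = [[-4], [0], [1]].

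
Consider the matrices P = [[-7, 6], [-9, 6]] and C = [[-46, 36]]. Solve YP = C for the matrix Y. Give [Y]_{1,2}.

2

P is on the right of Y, so right-multiply by P⁻¹: Y = CP⁻¹.
P has determinant 12; P⁻¹ = [[1/2, -1/2], [3/4, -7/12]].
Y = CP⁻¹ = [[-46, 36]] · [[1/2, -1/2], [3/4, -7/12]] = [[4, 2]].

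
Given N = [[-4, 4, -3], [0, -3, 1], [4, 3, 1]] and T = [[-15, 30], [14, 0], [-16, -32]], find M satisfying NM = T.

Left-multiplying both sides by N⁻¹ gives M = N⁻¹T.
N has determinant 4; N⁻¹ = [[-3/2, -13/4, -5/4], [1, 2, 1], [3, 7, 3]].
M = N⁻¹T = [[-3/2, -13/4, -5/4], [1, 2, 1], [3, 7, 3]] · [[-15, 30], [14, 0], [-16, -32]] = [[-3, -5], [-3, -2], [5, -6]].

M = [[-3, -5], [-3, -2], [5, -6]]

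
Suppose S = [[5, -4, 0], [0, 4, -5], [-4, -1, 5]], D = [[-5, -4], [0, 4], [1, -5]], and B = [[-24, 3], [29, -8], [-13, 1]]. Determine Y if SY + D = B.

Y = [[-3, 3], [1, 2], [-5, 4]]

SY = B − D = [[-19, 7], [29, -12], [-14, 6]].
Left-multiplying both sides by S⁻¹ gives Y = S⁻¹(B − D).
det S = -5, so S⁻¹ = [[-3, -4, -4], [-4, -5, -5], [-16/5, -21/5, -4]].
Y = S⁻¹(B − D) = [[-3, 3], [1, 2], [-5, 4]].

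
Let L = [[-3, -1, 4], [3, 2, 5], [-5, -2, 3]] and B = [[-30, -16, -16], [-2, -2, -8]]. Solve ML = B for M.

Since L sits to the right of M, M = BL⁻¹.
det L = 2, so L⁻¹ = [[8, -5/2, -13/2], [-17, 11/2, 27/2], [2, -1/2, -3/2]].
M = BL⁻¹ = [[-30, -16, -16], [-2, -2, -8]] · [[8, -5/2, -13/2], [-17, 11/2, 27/2], [2, -1/2, -3/2]] = [[0, -5, 3], [2, -2, -2]].

M = [[0, -5, 3], [2, -2, -2]]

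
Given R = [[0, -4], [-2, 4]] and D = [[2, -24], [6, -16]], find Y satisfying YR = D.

Y = [[5, -1], [1, -3]]

Since R sits to the right of Y, Y = DR⁻¹.
det R = -8; the adjugate gives R⁻¹ = [[-1/2, -1/2], [-1/4, 0]].
Y = DR⁻¹ = [[2, -24], [6, -16]] · [[-1/2, -1/2], [-1/4, 0]] = [[5, -1], [1, -3]].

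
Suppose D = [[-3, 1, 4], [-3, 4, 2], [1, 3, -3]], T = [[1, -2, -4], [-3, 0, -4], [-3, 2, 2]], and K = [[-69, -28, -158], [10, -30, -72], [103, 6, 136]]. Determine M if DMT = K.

M = [[-5, -3, -2], [-4, -2, -5], [4, 3, 3]]

M = D⁻¹KT⁻¹ (apply D⁻¹ on the left and T⁻¹ on the right).
det D = -5, so D⁻¹ = [[18/5, -3, 14/5], [7/5, -1, 6/5], [13/5, -2, 9/5]].
det T = -4; the adjugate gives T⁻¹ = [[-2, 1, -2], [-9/2, 5/2, -4], [3/2, -1, 3/2]].
D⁻¹K = [[10, 6, 28], [17, -2, 14], [-14, -2, -22]].
M = (D⁻¹K)T⁻¹ = [[-5, -3, -2], [-4, -2, -5], [4, 3, 3]].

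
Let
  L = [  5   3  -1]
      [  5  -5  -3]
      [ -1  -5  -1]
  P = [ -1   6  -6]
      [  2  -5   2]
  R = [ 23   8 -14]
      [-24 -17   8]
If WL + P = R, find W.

WL = R − P = [[24, 2, -8], [-26, -12, 6]].
Since L sits to the right of W, W = (R − P)L⁻¹.
L has determinant 4; L⁻¹ = [[-5/2, 2, -7/2], [2, -3/2, 5/2], [-15/2, 11/2, -10]].
W = (R − P)L⁻¹ = [[4, 1, 1], [-4, -1, 1]].

W = [[4, 1, 1], [-4, -1, 1]]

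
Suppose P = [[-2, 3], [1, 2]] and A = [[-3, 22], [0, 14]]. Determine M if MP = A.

Since P sits to the right of M, M = AP⁻¹.
det P = -7, so P⁻¹ = [[-2/7, 3/7], [1/7, 2/7]].
M = AP⁻¹ = [[-3, 22], [0, 14]] · [[-2/7, 3/7], [1/7, 2/7]] = [[4, 5], [2, 4]].

M = [[4, 5], [2, 4]]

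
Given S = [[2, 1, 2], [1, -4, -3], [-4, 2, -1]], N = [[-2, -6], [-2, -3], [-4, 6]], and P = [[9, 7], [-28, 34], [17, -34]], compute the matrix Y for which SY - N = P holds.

Y = [[-3, 5], [3, -5], [5, -2]]

SY = P + N = [[7, 1], [-30, 31], [13, -28]].
Left-multiplying both sides by S⁻¹ gives Y = S⁻¹(P + N).
S has determinant 5; S⁻¹ = [[2, 1, 1], [13/5, 6/5, 8/5], [-14/5, -8/5, -9/5]].
Y = S⁻¹(P + N) = [[-3, 5], [3, -5], [5, -2]].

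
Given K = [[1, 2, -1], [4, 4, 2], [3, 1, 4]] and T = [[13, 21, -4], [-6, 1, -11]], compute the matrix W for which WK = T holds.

Right-multiplying both sides by K⁻¹ gives W = TK⁻¹.
K has determinant 2; K⁻¹ = [[7, -9/2, 4], [-5, 7/2, -3], [-4, 5/2, -2]].
W = TK⁻¹ = [[13, 21, -4], [-6, 1, -11]] · [[7, -9/2, 4], [-5, 7/2, -3], [-4, 5/2, -2]] = [[2, 5, -3], [-3, 3, -5]].

W = [[2, 5, -3], [-3, 3, -5]]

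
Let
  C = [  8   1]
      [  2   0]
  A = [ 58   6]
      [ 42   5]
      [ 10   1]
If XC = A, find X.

C is on the right of X, so right-multiply by C⁻¹: X = AC⁻¹.
det C = -2; the adjugate gives C⁻¹ = [[0, 1/2], [1, -4]].
X = AC⁻¹ = [[58, 6], [42, 5], [10, 1]] · [[0, 1/2], [1, -4]] = [[6, 5], [5, 1], [1, 1]].

X = [[6, 5], [5, 1], [1, 1]]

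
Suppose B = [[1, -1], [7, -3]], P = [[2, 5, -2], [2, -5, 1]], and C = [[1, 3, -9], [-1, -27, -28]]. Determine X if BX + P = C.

X = [[0, -4, -2], [1, -2, 5]]

BX = C − P = [[-1, -2, -7], [-3, -22, -29]].
Left-multiplying both sides by B⁻¹ gives X = B⁻¹(C − P).
B has determinant 4; B⁻¹ = [[-3/4, 1/4], [-7/4, 1/4]].
X = B⁻¹(C − P) = [[0, -4, -2], [1, -2, 5]].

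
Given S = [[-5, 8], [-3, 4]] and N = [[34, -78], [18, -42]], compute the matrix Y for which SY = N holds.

Y = [[-2, 6], [3, -6]]

S is on the left of Y, so left-multiply by S⁻¹: Y = S⁻¹N.
det S = 4; the adjugate gives S⁻¹ = [[1, -2], [3/4, -5/4]].
Y = S⁻¹N = [[1, -2], [3/4, -5/4]] · [[34, -78], [18, -42]] = [[-2, 6], [3, -6]].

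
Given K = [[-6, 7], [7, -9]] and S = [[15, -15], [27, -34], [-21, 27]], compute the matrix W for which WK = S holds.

Since K sits to the right of W, W = SK⁻¹.
det K = 5; the adjugate gives K⁻¹ = [[-9/5, -7/5], [-7/5, -6/5]].
W = SK⁻¹ = [[15, -15], [27, -34], [-21, 27]] · [[-9/5, -7/5], [-7/5, -6/5]] = [[-6, -3], [-1, 3], [0, -3]].

W = [[-6, -3], [-1, 3], [0, -3]]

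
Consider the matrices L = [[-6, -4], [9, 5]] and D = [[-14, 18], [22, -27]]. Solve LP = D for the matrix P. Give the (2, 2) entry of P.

Since L multiplies P on the left, P = L⁻¹D.
L has determinant 6; L⁻¹ = [[5/6, 2/3], [-3/2, -1]].
P = L⁻¹D = [[5/6, 2/3], [-3/2, -1]] · [[-14, 18], [22, -27]] = [[3, -3], [-1, 0]].

0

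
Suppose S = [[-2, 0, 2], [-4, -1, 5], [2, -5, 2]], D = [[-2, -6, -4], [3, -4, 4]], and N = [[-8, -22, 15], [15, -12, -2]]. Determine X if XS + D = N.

X = [[4, 1, 3], [0, -2, 2]]

XS = N − D = [[-6, -16, 19], [12, -8, -6]].
Since S sits to the right of X, X = (N − D)S⁻¹.
S has determinant -2; S⁻¹ = [[-23/2, 5, -1], [-9, 4, -1], [-11, 5, -1]].
X = (N − D)S⁻¹ = [[4, 1, 3], [0, -2, 2]].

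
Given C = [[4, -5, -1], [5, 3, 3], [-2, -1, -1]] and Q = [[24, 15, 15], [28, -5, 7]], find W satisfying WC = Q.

W = [[0, 6, 3], [3, 4, 2]]

C is on the right of W, so right-multiply by C⁻¹: W = QC⁻¹.
C has determinant 4; C⁻¹ = [[0, -1, -3], [-1/4, -3/2, -17/4], [1/4, 7/2, 37/4]].
W = QC⁻¹ = [[24, 15, 15], [28, -5, 7]] · [[0, -1, -3], [-1/4, -3/2, -17/4], [1/4, 7/2, 37/4]] = [[0, 6, 3], [3, 4, 2]].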